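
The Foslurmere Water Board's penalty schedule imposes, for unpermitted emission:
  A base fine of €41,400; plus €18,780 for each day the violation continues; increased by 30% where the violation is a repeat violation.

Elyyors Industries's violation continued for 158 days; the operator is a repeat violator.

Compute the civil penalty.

€3,911,232

Per-day component: 158 × €18,780 = €2,967,240
Base plus per-day: €41,400 + €2,967,240 = €3,008,640
Enhancement: 30% of €3,008,640 = €902,592
Enhanced fine: €3,008,640 + €902,592 = €3,911,232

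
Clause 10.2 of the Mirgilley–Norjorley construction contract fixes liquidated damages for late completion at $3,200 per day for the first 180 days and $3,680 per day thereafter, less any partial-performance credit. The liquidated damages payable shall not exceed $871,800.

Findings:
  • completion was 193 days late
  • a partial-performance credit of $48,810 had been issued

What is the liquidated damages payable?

$575,030

First 180 days: 180 × $3,200 = $576,000
Remaining days: (193 − 180) × $3,680 = $47,840
Accrued per-day damages: $576,000 + $47,840 = $623,840
Less partial-performance credit: $623,840 − $48,810 = $575,030
Cap at $871,800: $575,030 is within the cap, no reduction.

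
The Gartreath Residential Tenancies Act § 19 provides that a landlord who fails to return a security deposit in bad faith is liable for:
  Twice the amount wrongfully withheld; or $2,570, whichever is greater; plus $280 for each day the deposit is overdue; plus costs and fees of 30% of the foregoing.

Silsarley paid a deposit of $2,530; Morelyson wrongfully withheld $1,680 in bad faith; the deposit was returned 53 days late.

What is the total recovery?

Doubled: 2 × $1,680 = $3,360
Minimum $2,570: $3,360 meets the minimum, no increase.
Late-return penalty: 53 × $280 = $14,840
Damages plus late penalty: $3,360 + $14,840 = $18,200
Costs and fees: 30% of $18,200 = $5,460
Total recovery: $18,200 + $5,460 = $23,660

Recovery: $23,660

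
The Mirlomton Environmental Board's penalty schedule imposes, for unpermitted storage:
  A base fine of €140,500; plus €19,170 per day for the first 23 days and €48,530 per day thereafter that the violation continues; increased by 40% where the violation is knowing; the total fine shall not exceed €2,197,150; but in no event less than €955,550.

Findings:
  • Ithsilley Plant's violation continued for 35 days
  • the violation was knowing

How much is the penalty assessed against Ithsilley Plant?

€1,629,278

First 23 days: 23 × €19,170 = €440,910
Remaining days: (35 − 23) × €48,530 = €582,360
Per-day component: €440,910 + €582,360 = €1,023,270
Base plus per-day: €140,500 + €1,023,270 = €1,163,770
Enhancement: 40% of €1,163,770 = €465,508
Enhanced fine: €1,163,770 + €465,508 = €1,629,278
Cap at €2,197,150: €1,629,278 is within the cap, no reduction.
Minimum €955,550: €1,629,278 meets the minimum, no increase.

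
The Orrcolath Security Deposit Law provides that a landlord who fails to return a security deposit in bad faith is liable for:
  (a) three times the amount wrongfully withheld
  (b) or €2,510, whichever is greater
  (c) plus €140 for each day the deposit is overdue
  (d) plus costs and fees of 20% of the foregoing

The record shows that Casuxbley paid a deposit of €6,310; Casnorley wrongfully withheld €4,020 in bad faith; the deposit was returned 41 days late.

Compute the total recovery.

€21,360

Trebled: 3 × €4,020 = €12,060
Minimum €2,510: €12,060 meets the minimum, no increase.
Late-return penalty: 41 × €140 = €5,740
Damages plus late penalty: €12,060 + €5,740 = €17,800
Costs and fees: 20% of €17,800 = €3,560
Total recovery: €17,800 + €3,560 = €21,360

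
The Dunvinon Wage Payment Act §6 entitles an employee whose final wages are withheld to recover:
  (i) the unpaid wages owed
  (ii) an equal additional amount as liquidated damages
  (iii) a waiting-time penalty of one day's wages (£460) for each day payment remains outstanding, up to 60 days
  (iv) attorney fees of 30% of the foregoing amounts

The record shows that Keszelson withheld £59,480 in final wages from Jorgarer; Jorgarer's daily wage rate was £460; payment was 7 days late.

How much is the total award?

£158,834

Liquidated damages (equal amount): £59,480
Penalty days: min(7, 60) = 7
Waiting-time penalty: 7 × £460 = £3,220
Subtotal: £59,480 + £59,480 + £3,220 = £122,180
Attorney fees: 30% of £122,180 = £36,654
Total award: £122,180 + £36,654 = £158,834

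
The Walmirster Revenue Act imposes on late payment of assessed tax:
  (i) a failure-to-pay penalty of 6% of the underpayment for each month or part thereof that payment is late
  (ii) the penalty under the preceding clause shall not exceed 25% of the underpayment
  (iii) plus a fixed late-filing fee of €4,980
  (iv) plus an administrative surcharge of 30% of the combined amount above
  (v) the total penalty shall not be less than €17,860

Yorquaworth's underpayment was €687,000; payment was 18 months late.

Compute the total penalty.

Accrued rate: 6% × 18 = 108%, capped at 25% → 25%
Failure-to-pay penalty: 25% of €687,000 = €171,750
Penalty before surcharge: €171,750 + €4,980 = €176,730
Administrative surcharge: 30% of €176,730 = €53,019
Total penalty: €176,730 + €53,019 = €229,749
Minimum €17,860: €229,749 meets the minimum, no increase.

€229,749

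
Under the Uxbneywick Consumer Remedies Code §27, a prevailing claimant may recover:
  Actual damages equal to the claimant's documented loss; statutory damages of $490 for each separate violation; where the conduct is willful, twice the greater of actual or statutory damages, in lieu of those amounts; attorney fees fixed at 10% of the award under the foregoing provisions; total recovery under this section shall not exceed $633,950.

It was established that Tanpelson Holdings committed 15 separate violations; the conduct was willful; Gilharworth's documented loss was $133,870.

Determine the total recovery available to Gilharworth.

Statutory damages: 15 × $490 = $7,350
Greater of actual damages ($133,870) or statutory damages ($7,350): $133,870
Doubled: 2 × $133,870 = $267,740
Attorney fees: 10% of $267,740 = $26,774
Total before cap: $267,740 + $26,774 = $294,514
Cap at $633,950: $294,514 is within the cap, no reduction.

$294,514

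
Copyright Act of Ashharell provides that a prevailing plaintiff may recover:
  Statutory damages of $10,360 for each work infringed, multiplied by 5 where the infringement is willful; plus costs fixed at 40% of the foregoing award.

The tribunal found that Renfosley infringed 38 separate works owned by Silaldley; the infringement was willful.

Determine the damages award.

Statutory damages: 38 × $10,360 = $393,680
Multiplied by 5: 5 × $393,680 = $1,968,400
Costs: 40% of $1,968,400 = $787,360
Award plus costs: $1,968,400 + $787,360 = $2,755,760

$2,755,760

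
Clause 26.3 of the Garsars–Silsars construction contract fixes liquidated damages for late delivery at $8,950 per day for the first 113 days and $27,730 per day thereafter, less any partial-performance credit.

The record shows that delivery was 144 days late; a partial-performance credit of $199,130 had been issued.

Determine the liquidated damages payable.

$1,671,850

First 113 days: 113 × $8,950 = $1,011,350
Remaining days: (144 − 113) × $27,730 = $859,630
Accrued per-day damages: $1,011,350 + $859,630 = $1,870,980
Less partial-performance credit: $1,870,980 − $199,130 = $1,671,850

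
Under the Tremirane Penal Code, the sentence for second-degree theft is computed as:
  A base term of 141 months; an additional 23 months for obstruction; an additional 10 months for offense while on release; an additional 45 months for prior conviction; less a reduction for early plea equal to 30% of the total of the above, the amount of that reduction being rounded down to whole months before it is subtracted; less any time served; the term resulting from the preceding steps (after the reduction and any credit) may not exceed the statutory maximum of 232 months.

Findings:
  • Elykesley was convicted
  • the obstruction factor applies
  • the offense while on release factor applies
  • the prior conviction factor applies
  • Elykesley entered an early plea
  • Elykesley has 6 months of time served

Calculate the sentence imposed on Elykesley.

148 months

Obstruction enhancement: +23 months
Offense while on release enhancement: +10 months
Prior conviction enhancement: +45 months
Adjusted term: 141 months + 23 months + 10 months + 45 months = 219 months
Early plea reduction: 30% of 219 months = 65 months (rounded down)
After reduction: 219 − 65 = 154 months
Less time served: 154 months − 6 months = 148 months
Cap at 232 months: 148 months is within the cap, no reduction.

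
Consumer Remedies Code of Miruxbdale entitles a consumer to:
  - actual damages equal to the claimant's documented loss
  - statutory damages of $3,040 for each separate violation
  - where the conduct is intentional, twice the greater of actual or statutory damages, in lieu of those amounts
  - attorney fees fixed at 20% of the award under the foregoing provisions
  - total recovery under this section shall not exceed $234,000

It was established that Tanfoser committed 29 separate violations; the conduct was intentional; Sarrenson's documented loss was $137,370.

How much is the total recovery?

Statutory damages: 29 × $3,040 = $88,160
Greater of actual damages ($137,370) or statutory damages ($88,160): $137,370
Doubled: 2 × $137,370 = $274,740
Attorney fees: 20% of $274,740 = $54,948
Total before cap: $274,740 + $54,948 = $329,688
Cap at $234,000: $329,688 exceeds the cap → $234,000

$234,000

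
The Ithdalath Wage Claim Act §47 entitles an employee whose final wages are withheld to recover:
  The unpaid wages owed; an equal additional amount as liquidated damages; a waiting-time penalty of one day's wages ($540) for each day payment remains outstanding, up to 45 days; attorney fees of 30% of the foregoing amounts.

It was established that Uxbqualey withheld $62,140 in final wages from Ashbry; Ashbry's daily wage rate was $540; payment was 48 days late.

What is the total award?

Total award: $193,154

Liquidated damages (equal amount): $62,140
Penalty days: min(48, 45) = 45
Waiting-time penalty: 45 × $540 = $24,300
Subtotal: $62,140 + $62,140 + $24,300 = $148,580
Attorney fees: 30% of $148,580 = $44,574
Total award: $148,580 + $44,574 = $193,154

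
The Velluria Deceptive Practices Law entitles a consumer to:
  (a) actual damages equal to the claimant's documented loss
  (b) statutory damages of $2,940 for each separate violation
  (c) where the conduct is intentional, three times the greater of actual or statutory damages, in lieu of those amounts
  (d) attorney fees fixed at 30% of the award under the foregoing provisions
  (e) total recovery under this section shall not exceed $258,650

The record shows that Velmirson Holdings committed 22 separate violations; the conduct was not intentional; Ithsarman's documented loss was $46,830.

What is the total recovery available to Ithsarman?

$144,963

Statutory damages: 22 × $2,940 = $64,680
Conduct not intentional: the in-lieu enhancement does not apply.
Actual plus statutory damages: $46,830 + $64,680 = $111,510
Attorney fees: 30% of $111,510 = $33,453
Total before cap: $111,510 + $33,453 = $144,963
Cap at $258,650: $144,963 is within the cap, no reduction.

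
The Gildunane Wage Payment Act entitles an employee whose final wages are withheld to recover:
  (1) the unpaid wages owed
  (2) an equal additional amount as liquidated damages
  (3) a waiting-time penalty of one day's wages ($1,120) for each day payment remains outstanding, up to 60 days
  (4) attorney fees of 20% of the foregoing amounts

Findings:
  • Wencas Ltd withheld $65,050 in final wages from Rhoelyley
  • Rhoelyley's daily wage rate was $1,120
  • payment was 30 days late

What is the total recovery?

Total award: $196,440

Liquidated damages (equal amount): $65,050
Penalty days: min(30, 60) = 30
Waiting-time penalty: 30 × $1,120 = $33,600
Subtotal: $65,050 + $65,050 + $33,600 = $163,700
Attorney fees: 20% of $163,700 = $32,740
Total award: $163,700 + $32,740 = $196,440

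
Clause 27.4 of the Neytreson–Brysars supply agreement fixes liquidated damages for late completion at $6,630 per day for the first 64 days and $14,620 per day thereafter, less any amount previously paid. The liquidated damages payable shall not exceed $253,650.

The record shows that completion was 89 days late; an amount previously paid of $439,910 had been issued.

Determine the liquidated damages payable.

$253,650

First 64 days: 64 × $6,630 = $424,320
Remaining days: (89 − 64) × $14,620 = $365,500
Accrued per-day damages: $424,320 + $365,500 = $789,820
Less amount previously paid: $789,820 − $439,910 = $349,910
Cap at $253,650: $349,910 exceeds the cap → $253,650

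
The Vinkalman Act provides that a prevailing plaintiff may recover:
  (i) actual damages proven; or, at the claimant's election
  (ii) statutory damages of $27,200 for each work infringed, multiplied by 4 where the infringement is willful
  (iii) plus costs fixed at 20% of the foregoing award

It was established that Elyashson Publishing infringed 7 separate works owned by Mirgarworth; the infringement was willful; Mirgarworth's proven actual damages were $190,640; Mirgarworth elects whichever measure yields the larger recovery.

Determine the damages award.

$913,920

Statutory damages: 7 × $27,200 = $190,400
Multiplied by 4: 4 × $190,400 = $761,600
Greater of actual damages ($190,640) or enhanced statutory damages ($761,600): $761,600
Costs: 20% of $761,600 = $152,320
Award plus costs: $761,600 + $152,320 = $913,920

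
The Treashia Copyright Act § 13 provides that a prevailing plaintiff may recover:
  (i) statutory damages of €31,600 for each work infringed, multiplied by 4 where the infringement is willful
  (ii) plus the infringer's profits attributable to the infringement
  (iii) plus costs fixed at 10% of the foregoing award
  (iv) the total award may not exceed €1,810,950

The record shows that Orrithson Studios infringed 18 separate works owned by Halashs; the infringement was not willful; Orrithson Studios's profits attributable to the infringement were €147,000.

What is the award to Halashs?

Statutory damages: 18 × €31,600 = €568,800
Infringement not willful: no ×4 enhancement.
Combined award: €568,800 + €147,000 = €715,800
Costs: 10% of €715,800 = €71,580
Award plus costs: €715,800 + €71,580 = €787,380
Cap at €1,810,950: €787,380 is within the cap, no reduction.

€787,380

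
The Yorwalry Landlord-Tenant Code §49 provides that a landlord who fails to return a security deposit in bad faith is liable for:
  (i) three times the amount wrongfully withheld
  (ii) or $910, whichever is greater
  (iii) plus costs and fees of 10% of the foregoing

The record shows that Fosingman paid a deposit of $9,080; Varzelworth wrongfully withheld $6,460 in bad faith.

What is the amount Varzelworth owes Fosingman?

Recovery: $21,318

Trebled: 3 × $6,460 = $19,380
Minimum $910: $19,380 meets the minimum, no increase.
Costs and fees: 10% of $19,380 = $1,938
Total recovery: $19,380 + $1,938 = $21,318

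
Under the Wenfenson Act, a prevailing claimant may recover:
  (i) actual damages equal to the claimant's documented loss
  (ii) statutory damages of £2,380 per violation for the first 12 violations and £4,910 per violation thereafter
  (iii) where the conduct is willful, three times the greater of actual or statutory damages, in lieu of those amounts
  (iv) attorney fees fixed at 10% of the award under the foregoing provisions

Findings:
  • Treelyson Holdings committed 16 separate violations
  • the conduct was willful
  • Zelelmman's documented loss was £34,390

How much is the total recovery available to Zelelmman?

First 12 violations: 12 × £2,380 = £28,560
Remaining violations: (16 − 12) × £4,910 = £19,640
Statutory damages: £28,560 + £19,640 = £48,200
Greater of actual damages (£34,390) or statutory damages (£48,200): £48,200
Trebled: 3 × £48,200 = £144,600
Attorney fees: 10% of £144,600 = £14,460
Total recovery: £144,600 + £14,460 = £159,060

Total recovery: £159,060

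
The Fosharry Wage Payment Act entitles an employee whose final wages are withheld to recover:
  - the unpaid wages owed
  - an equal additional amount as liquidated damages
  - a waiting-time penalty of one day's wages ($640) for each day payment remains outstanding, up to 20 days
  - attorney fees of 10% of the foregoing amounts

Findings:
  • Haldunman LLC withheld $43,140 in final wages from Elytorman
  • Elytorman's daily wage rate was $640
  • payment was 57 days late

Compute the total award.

Total award: $108,988

Liquidated damages (equal amount): $43,140
Penalty days: min(57, 20) = 20
Waiting-time penalty: 20 × $640 = $12,800
Subtotal: $43,140 + $43,140 + $12,800 = $99,080
Attorney fees: 10% of $99,080 = $9,908
Total award: $99,080 + $9,908 = $108,988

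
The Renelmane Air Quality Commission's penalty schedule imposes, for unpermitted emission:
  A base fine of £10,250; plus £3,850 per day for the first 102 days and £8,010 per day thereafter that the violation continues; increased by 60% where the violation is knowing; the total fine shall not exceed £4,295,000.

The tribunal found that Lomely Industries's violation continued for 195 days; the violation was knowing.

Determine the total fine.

Civil penalty: £1,836,608

First 102 days: 102 × £3,850 = £392,700
Remaining days: (195 − 102) × £8,010 = £744,930
Per-day component: £392,700 + £744,930 = £1,137,630
Base plus per-day: £10,250 + £1,137,630 = £1,147,880
Enhancement: 60% of £1,147,880 = £688,728
Enhanced fine: £1,147,880 + £688,728 = £1,836,608
Cap at £4,295,000: £1,836,608 is within the cap, no reduction.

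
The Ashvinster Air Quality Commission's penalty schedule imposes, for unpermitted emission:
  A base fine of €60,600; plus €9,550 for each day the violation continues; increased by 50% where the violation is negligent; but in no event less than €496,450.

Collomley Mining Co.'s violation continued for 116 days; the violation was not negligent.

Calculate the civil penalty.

€1,168,400

Per-day component: 116 × €9,550 = €1,107,800
Base plus per-day: €60,600 + €1,107,800 = €1,168,400
The violation was not negligent: no 50% increase.
Minimum €496,450: €1,168,400 meets the minimum, no increase.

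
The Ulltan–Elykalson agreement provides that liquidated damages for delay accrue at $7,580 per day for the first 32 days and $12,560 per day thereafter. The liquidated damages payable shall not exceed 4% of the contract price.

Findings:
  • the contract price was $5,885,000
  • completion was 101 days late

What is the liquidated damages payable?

$235,400

First 32 days: 32 × $7,580 = $242,560
Remaining days: (101 − 32) × $12,560 = $866,640
Accrued per-day damages: $242,560 + $866,640 = $1,109,200
Cap: 4% of $5,885,000 = $235,400
Cap at $235,400: $1,109,200 exceeds the cap → $235,400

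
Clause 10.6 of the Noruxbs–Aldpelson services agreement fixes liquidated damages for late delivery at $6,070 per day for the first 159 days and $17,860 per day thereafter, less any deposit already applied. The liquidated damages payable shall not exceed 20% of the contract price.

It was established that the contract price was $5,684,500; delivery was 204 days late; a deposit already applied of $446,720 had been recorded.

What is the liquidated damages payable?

$1,136,900

First 159 days: 159 × $6,070 = $965,130
Remaining days: (204 − 159) × $17,860 = $803,700
Accrued per-day damages: $965,130 + $803,700 = $1,768,830
Less deposit already applied: $1,768,830 − $446,720 = $1,322,110
Cap: 20% of $5,684,500 = $1,136,900
Cap at $1,136,900: $1,322,110 exceeds the cap → $1,136,900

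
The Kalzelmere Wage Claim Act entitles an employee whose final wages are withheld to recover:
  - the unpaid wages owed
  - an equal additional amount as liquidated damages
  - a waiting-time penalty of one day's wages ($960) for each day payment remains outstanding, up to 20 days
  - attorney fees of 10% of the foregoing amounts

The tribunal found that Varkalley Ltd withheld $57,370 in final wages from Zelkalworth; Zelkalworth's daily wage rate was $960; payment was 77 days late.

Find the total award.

Liquidated damages (equal amount): $57,370
Penalty days: min(77, 20) = 20
Waiting-time penalty: 20 × $960 = $19,200
Subtotal: $57,370 + $57,370 + $19,200 = $133,940
Attorney fees: 10% of $133,940 = $13,394
Total award: $133,940 + $13,394 = $147,334

$147,334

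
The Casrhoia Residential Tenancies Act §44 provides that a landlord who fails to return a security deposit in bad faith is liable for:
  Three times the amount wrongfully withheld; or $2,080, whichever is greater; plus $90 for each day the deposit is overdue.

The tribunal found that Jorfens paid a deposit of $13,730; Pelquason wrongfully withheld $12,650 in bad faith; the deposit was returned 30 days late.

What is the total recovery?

Recovery: $40,650

Trebled: 3 × $12,650 = $37,950
Minimum $2,080: $37,950 meets the minimum, no increase.
Late-return penalty: 30 × $90 = $2,700
Damages plus late penalty: $37,950 + $2,700 = $40,650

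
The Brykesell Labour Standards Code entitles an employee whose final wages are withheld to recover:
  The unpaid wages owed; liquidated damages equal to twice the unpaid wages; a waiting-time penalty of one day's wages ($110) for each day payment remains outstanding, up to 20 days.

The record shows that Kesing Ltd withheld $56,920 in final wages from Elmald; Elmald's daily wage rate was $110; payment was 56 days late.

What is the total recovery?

Doubled: 2 × $56,920 = $113,840
Penalty days: min(56, 20) = 20
Waiting-time penalty: 20 × $110 = $2,200
Total award: $56,920 + $113,840 + $2,200 = $172,960

$172,960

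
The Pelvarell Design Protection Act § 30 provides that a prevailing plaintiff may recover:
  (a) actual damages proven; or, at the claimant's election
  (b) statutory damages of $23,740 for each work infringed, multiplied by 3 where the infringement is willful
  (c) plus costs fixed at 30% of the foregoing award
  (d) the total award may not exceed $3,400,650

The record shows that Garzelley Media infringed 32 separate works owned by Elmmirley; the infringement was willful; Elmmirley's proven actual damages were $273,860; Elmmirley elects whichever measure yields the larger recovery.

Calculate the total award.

$2,962,752

Statutory damages: 32 × $23,740 = $759,680
Trebled: 3 × $759,680 = $2,279,040
Greater of actual damages ($273,860) or enhanced statutory damages ($2,279,040): $2,279,040
Costs: 30% of $2,279,040 = $683,712
Award plus costs: $2,279,040 + $683,712 = $2,962,752
Cap at $3,400,650: $2,962,752 is within the cap, no reduction.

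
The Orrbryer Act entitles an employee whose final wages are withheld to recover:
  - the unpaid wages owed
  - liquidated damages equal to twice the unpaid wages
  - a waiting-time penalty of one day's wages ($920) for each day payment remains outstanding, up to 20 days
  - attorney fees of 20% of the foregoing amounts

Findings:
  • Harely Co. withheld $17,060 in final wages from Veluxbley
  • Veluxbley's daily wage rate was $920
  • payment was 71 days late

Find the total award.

$83,496

Doubled: 2 × $17,060 = $34,120
Penalty days: min(71, 20) = 20
Waiting-time penalty: 20 × $920 = $18,400
Subtotal: $17,060 + $34,120 + $18,400 = $69,580
Attorney fees: 20% of $69,580 = $13,916
Total award: $69,580 + $13,916 = $83,496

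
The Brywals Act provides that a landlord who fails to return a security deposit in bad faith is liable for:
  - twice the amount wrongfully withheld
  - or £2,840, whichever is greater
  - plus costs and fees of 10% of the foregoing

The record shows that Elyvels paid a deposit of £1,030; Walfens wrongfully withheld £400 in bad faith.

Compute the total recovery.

Doubled: 2 × £400 = £800
Minimum £2,840: £800 is below the minimum → £2,840
Costs and fees: 10% of £2,840 = £284
Total recovery: £2,840 + £284 = £3,124

£3,124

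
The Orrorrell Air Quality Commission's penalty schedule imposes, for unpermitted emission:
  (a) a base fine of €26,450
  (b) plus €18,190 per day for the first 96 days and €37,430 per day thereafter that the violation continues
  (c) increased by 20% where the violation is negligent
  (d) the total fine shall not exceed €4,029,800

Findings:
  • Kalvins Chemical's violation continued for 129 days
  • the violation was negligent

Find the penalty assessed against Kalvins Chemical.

€3,609,456

First 96 days: 96 × €18,190 = €1,746,240
Remaining days: (129 − 96) × €37,430 = €1,235,190
Per-day component: €1,746,240 + €1,235,190 = €2,981,430
Base plus per-day: €26,450 + €2,981,430 = €3,007,880
Enhancement: 20% of €3,007,880 = €601,576
Enhanced fine: €3,007,880 + €601,576 = €3,609,456
Cap at €4,029,800: €3,609,456 is within the cap, no reduction.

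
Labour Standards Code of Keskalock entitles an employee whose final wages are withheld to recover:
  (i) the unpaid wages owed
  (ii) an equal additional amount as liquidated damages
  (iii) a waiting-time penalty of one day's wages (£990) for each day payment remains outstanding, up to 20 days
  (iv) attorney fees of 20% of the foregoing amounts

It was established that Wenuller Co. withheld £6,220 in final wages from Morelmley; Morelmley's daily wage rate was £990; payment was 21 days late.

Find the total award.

Liquidated damages (equal amount): £6,220
Penalty days: min(21, 20) = 20
Waiting-time penalty: 20 × £990 = £19,800
Subtotal: £6,220 + £6,220 + £19,800 = £32,240
Attorney fees: 20% of £32,240 = £6,448
Total award: £32,240 + £6,448 = £38,688

£38,688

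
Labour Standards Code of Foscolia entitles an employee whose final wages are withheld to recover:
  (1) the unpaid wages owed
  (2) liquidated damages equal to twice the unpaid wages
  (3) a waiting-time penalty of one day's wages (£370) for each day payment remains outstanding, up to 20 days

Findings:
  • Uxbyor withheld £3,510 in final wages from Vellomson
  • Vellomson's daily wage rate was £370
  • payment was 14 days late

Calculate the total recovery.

£15,710

Doubled: 2 × £3,510 = £7,020
Penalty days: min(14, 20) = 14
Waiting-time penalty: 14 × £370 = £5,180
Total award: £3,510 + £7,020 + £5,180 = £15,710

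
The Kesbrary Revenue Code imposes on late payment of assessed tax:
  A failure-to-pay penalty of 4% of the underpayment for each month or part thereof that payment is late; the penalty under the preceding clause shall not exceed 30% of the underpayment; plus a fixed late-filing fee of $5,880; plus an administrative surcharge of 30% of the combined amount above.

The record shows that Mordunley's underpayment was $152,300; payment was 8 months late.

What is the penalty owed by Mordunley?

Accrued rate: 4% × 8 = 32%, capped at 30% → 30%
Failure-to-pay penalty: 30% of $152,300 = $45,690
Penalty before surcharge: $45,690 + $5,880 = $51,570
Administrative surcharge: 30% of $51,570 = $15,471
Total penalty: $51,570 + $15,471 = $67,041

$67,041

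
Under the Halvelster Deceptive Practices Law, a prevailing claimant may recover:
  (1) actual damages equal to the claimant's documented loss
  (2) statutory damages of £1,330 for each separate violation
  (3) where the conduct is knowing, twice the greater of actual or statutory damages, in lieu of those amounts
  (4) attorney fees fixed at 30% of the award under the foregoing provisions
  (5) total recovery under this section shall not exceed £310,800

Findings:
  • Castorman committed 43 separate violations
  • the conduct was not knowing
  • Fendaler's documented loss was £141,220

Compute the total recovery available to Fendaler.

£257,933

Statutory damages: 43 × £1,330 = £57,190
Conduct not knowing: the in-lieu enhancement does not apply.
Actual plus statutory damages: £141,220 + £57,190 = £198,410
Attorney fees: 30% of £198,410 = £59,523
Total before cap: £198,410 + £59,523 = £257,933
Cap at £310,800: £257,933 is within the cap, no reduction.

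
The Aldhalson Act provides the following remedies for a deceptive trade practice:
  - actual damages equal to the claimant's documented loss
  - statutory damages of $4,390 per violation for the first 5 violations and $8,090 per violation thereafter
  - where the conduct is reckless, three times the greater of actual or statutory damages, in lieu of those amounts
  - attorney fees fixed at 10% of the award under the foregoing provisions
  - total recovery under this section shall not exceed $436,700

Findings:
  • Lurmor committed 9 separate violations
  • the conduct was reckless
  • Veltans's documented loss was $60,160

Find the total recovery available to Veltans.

$198,528

First 5 violations: 5 × $4,390 = $21,950
Remaining violations: (9 − 5) × $8,090 = $32,360
Statutory damages: $21,950 + $32,360 = $54,310
Greater of actual damages ($60,160) or statutory damages ($54,310): $60,160
Trebled: 3 × $60,160 = $180,480
Attorney fees: 10% of $180,480 = $18,048
Total before cap: $180,480 + $18,048 = $198,528
Cap at $436,700: $198,528 is within the cap, no reduction.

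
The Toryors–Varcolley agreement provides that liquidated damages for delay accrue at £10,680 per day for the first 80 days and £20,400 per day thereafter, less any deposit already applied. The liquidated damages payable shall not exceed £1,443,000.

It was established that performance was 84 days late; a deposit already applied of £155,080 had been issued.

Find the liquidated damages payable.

£780,920

First 80 days: 80 × £10,680 = £854,400
Remaining days: (84 − 80) × £20,400 = £81,600
Accrued per-day damages: £854,400 + £81,600 = £936,000
Less deposit already applied: £936,000 − £155,080 = £780,920
Cap at £1,443,000: £780,920 is within the cap, no reduction.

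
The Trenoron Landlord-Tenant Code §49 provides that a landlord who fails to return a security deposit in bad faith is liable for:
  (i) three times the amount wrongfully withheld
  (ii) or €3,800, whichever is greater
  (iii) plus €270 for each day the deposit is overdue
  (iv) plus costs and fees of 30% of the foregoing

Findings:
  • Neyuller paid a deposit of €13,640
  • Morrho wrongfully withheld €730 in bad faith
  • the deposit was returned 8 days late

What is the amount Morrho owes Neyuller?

Trebled: 3 × €730 = €2,190
Minimum €3,800: €2,190 is below the minimum → €3,800
Late-return penalty: 8 × €270 = €2,160
Damages plus late penalty: €3,800 + €2,160 = €5,960
Costs and fees: 30% of €5,960 = €1,788
Total recovery: €5,960 + €1,788 = €7,748

€7,748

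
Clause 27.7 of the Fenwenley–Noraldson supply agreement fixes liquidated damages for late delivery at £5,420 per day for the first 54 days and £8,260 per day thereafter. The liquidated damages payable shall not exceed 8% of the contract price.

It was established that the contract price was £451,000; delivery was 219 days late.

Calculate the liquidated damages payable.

First 54 days: 54 × £5,420 = £292,680
Remaining days: (219 − 54) × £8,260 = £1,362,900
Accrued per-day damages: £292,680 + £1,362,900 = £1,655,580
Cap: 8% of £451,000 = £36,080
Cap at £36,080: £1,655,580 exceeds the cap → £36,080

£36,080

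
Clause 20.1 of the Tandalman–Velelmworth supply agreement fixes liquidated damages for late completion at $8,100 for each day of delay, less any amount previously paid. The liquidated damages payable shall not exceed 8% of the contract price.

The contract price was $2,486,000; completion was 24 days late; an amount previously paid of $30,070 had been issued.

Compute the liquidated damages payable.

$164,330

Per-day damages: 24 × $8,100 = $194,400
Less amount previously paid: $194,400 − $30,070 = $164,330
Cap: 8% of $2,486,000 = $198,880
Cap at $198,880: $164,330 is within the cap, no reduction.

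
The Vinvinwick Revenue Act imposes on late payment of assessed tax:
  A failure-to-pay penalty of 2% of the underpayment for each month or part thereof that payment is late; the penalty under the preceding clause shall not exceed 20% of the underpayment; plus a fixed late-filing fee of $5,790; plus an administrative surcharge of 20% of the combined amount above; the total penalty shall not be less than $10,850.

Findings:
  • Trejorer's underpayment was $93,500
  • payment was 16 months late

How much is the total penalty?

$29,388

Accrued rate: 2% × 16 = 32%, capped at 20% → 20%
Failure-to-pay penalty: 20% of $93,500 = $18,700
Penalty before surcharge: $18,700 + $5,790 = $24,490
Administrative surcharge: 20% of $24,490 = $4,898
Total penalty: $24,490 + $4,898 = $29,388
Minimum $10,850: $29,388 meets the minimum, no increase.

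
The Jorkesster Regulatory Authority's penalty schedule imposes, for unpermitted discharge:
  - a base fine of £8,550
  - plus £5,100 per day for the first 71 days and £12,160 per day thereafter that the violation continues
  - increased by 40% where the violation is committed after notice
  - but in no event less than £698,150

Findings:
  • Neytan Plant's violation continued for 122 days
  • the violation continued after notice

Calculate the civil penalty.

First 71 days: 71 × £5,100 = £362,100
Remaining days: (122 − 71) × £12,160 = £620,160
Per-day component: £362,100 + £620,160 = £982,260
Base plus per-day: £8,550 + £982,260 = £990,810
Enhancement: 40% of £990,810 = £396,324
Enhanced fine: £990,810 + £396,324 = £1,387,134
Minimum £698,150: £1,387,134 meets the minimum, no increase.

Civil penalty: £1,387,134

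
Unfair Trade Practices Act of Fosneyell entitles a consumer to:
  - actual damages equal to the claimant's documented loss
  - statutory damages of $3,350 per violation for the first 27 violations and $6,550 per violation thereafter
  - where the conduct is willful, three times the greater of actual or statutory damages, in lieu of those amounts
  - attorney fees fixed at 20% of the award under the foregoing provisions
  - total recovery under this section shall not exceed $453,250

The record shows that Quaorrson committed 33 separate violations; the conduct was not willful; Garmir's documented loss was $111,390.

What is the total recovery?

$289,368

First 27 violations: 27 × $3,350 = $90,450
Remaining violations: (33 − 27) × $6,550 = $39,300
Statutory damages: $90,450 + $39,300 = $129,750
Conduct not willful: the in-lieu enhancement does not apply.
Actual plus statutory damages: $111,390 + $129,750 = $241,140
Attorney fees: 20% of $241,140 = $48,228
Total before cap: $241,140 + $48,228 = $289,368
Cap at $453,250: $289,368 is within the cap, no reduction.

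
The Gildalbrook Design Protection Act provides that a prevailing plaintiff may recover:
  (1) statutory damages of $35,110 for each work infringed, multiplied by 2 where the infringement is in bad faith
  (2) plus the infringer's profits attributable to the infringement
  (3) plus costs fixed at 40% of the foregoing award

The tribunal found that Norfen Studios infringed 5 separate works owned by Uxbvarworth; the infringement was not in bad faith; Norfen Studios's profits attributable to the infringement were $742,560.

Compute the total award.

$1,285,354

Statutory damages: 5 × $35,110 = $175,550
Infringement not in bad faith: no ×2 enhancement.
Combined award: $175,550 + $742,560 = $918,110
Costs: 40% of $918,110 = $367,244
Award plus costs: $918,110 + $367,244 = $1,285,354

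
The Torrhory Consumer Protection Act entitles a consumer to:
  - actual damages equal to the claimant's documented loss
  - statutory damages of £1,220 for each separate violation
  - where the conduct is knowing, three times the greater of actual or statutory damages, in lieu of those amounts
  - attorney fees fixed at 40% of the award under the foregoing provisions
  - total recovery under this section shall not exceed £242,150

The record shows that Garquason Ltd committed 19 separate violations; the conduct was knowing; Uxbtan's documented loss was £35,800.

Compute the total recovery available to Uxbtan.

£150,360

Statutory damages: 19 × £1,220 = £23,180
Greater of actual damages (£35,800) or statutory damages (£23,180): £35,800
Trebled: 3 × £35,800 = £107,400
Attorney fees: 40% of £107,400 = £42,960
Total before cap: £107,400 + £42,960 = £150,360
Cap at £242,150: £150,360 is within the cap, no reduction.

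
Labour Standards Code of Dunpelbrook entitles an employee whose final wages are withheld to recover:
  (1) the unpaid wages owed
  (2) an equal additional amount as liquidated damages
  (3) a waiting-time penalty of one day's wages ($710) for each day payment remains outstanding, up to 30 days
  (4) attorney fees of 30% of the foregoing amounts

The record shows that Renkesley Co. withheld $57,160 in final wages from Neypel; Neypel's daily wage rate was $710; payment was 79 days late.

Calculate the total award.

Liquidated damages (equal amount): $57,160
Penalty days: min(79, 30) = 30
Waiting-time penalty: 30 × $710 = $21,300
Subtotal: $57,160 + $57,160 + $21,300 = $135,620
Attorney fees: 30% of $135,620 = $40,686
Total award: $135,620 + $40,686 = $176,306

Total award: $176,306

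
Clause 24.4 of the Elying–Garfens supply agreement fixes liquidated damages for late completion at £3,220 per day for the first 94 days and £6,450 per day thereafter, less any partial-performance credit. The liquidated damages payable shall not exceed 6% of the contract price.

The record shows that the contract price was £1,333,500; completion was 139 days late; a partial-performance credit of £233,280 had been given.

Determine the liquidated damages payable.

£80,010

First 94 days: 94 × £3,220 = £302,680
Remaining days: (139 − 94) × £6,450 = £290,250
Accrued per-day damages: £302,680 + £290,250 = £592,930
Less partial-performance credit: £592,930 − £233,280 = £359,650
Cap: 6% of £1,333,500 = £80,010
Cap at £80,010: £359,650 exceeds the cap → £80,010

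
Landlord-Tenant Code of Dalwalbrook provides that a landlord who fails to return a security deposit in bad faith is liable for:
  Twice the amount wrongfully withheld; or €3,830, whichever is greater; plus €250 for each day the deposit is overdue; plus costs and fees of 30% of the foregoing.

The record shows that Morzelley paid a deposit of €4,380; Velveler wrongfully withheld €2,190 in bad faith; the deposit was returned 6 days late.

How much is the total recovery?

€7,644

Doubled: 2 × €2,190 = €4,380
Minimum €3,830: €4,380 meets the minimum, no increase.
Late-return penalty: 6 × €250 = €1,500
Damages plus late penalty: €4,380 + €1,500 = €5,880
Costs and fees: 30% of €5,880 = €1,764
Total recovery: €5,880 + €1,764 = €7,644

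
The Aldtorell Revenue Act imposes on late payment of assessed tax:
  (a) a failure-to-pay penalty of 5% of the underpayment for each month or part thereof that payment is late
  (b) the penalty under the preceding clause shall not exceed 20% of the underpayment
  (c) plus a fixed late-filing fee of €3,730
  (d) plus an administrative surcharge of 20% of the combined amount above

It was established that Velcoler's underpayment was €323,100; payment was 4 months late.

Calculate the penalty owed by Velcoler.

€82,020

Accrued rate: 5% × 4 = 20%, capped at 20% → 20%
Failure-to-pay penalty: 20% of €323,100 = €64,620
Penalty before surcharge: €64,620 + €3,730 = €68,350
Administrative surcharge: 20% of €68,350 = €13,670
Total penalty: €68,350 + €13,670 = €82,020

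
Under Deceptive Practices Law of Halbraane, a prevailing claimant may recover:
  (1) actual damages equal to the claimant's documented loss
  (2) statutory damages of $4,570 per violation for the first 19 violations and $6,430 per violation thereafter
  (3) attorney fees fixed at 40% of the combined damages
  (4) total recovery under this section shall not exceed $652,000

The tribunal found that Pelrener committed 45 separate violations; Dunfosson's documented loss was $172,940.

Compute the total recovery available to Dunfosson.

$597,730

First 19 violations: 19 × $4,570 = $86,830
Remaining violations: (45 − 19) × $6,430 = $167,180
Statutory damages: $86,830 + $167,180 = $254,010
Combined damages: $172,940 + $254,010 = $426,950
Attorney fees: 40% of $426,950 = $170,780
Total before cap: $426,950 + $170,780 = $597,730
Cap at $652,000: $597,730 is within the cap, no reduction.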